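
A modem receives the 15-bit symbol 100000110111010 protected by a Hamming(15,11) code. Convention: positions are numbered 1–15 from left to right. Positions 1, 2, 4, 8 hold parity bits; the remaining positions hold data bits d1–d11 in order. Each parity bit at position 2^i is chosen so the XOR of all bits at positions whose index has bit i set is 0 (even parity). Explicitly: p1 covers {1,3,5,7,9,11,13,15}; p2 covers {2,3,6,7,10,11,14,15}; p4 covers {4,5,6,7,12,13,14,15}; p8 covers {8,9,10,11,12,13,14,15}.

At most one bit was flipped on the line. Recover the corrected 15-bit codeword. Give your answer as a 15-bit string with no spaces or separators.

s1 (pos 1,3,5,7,9,11,13,15): 1⊕0⊕0⊕1⊕0⊕1⊕0⊕0 = 1
s2 (pos 2,3,6,7,10,11,14,15): 0⊕0⊕0⊕1⊕1⊕1⊕1⊕0 = 0
s4 (pos 4,5,6,7,12,13,14,15): 0⊕0⊕0⊕1⊕1⊕0⊕1⊕0 = 1
s8 (pos 8,9,10,11,12,13,14,15): 1⊕0⊕1⊕1⊕1⊕0⊕1⊕0 = 1
Syndrome s8…s1 = 1101 → error at position 13.
Flip position 13: 100000110111010 → 100000110111110

100000110111110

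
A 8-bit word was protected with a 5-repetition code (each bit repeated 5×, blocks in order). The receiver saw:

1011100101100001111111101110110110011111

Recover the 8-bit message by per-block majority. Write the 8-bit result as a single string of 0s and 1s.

Block 1 (10111): 4 ones → 1
Block 2 (00101): 2 ones → 0
Block 3 (10000): 1 one → 0
Block 4 (11111): 5 ones → 1
Block 5 (11101): 4 ones → 1
Block 6 (11011): 4 ones → 1
Block 7 (01100): 2 ones → 0
Block 8 (11111): 5 ones → 1

10011101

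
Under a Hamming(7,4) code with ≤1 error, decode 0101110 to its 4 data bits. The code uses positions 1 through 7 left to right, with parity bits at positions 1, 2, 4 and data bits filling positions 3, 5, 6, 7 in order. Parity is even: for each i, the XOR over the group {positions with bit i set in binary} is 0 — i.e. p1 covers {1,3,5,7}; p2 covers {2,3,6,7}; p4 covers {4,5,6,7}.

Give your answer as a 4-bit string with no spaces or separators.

s1 (pos 1,3,5,7): 0⊕0⊕1⊕0 = 1
s2 (pos 2,3,6,7): 1⊕0⊕1⊕0 = 0
s4 (pos 4,5,6,7): 1⊕1⊕1⊕0 = 1
Syndrome s4…s1 = 101 → error at position 5.
Flip position 5: 0101110 → 0101010
Read data bits from positions 3,5,6,7: 0010

0010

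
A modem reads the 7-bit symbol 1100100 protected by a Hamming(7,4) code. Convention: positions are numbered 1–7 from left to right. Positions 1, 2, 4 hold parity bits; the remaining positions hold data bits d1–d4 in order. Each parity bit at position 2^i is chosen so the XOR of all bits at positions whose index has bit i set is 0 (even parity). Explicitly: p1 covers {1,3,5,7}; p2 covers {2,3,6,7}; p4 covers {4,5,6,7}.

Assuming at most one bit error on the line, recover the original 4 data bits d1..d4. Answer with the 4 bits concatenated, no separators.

0110

s1 (pos 1,3,5,7): 1⊕0⊕1⊕0 = 0
s2 (pos 2,3,6,7): 1⊕0⊕0⊕0 = 1
s4 (pos 4,5,6,7): 0⊕1⊕0⊕0 = 1
Syndrome s4…s1 = 110 → error at position 6.
Flip position 6: 1100100 → 1100110
Read data bits from positions 3,5,6,7: 0110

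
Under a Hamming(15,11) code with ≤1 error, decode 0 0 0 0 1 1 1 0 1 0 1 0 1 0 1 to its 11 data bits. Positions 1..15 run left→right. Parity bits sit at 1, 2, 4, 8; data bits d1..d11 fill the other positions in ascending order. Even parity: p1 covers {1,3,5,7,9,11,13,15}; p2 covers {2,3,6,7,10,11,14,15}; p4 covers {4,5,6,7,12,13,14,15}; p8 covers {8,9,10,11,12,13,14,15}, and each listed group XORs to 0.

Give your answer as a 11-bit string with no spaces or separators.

01111010101

s1 (pos 1,3,5,7,9,11,13,15): 0⊕0⊕1⊕1⊕1⊕1⊕1⊕1 = 0
s2 (pos 2,3,6,7,10,11,14,15): 0⊕0⊕1⊕1⊕0⊕1⊕0⊕1 = 0
s4 (pos 4,5,6,7,12,13,14,15): 0⊕1⊕1⊕1⊕0⊕1⊕0⊕1 = 1
s8 (pos 8,9,10,11,12,13,14,15): 0⊕1⊕0⊕1⊕0⊕1⊕0⊕1 = 0
Syndrome s8…s1 = 0100 → error at position 4.
Flip position 4: 000011101010101 → 000111101010101
Read data bits from positions 3,5,6,7,9,10,11,12,13,14,15: 01111010101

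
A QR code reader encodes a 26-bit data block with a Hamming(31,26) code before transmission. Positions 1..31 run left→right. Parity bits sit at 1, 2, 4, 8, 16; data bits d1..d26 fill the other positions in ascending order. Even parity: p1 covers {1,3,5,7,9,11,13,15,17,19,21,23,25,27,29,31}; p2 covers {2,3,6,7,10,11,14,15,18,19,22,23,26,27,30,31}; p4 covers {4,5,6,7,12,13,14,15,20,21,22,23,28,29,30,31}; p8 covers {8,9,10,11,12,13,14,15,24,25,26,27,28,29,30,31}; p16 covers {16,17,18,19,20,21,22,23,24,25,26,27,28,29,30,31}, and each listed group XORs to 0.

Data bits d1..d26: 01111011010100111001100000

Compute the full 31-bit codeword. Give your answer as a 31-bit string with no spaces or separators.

Place data at non-parity positions: p1 p2 0 p4 1 1 1 p8 1 0 1 1 0 1 0 p16 1 0 0 1 1 1 0 0 1 1 0 0 0 0 0
p1 (pos 1,3,5,7,9,11,13,15,17,19,21,23,25,27,29,31): XOR of data positions = 0⊕1⊕1⊕1⊕1⊕0⊕0⊕1⊕0⊕1⊕0⊕1⊕0⊕0⊕0 = 1
p2 (pos 2,3,6,7,10,11,14,15,18,19,22,23,26,27,30,31): XOR of data positions = 0⊕1⊕1⊕0⊕1⊕1⊕0⊕0⊕0⊕1⊕0⊕1⊕0⊕0⊕0 = 0
p4 (pos 4,5,6,7,12,13,14,15,20,21,22,23,28,29,30,31): XOR of data positions = 1⊕1⊕1⊕1⊕0⊕1⊕0⊕1⊕1⊕1⊕0⊕0⊕0⊕0⊕0 = 0
p8 (pos 8,9,10,11,12,13,14,15,24,25,26,27,28,29,30,31): XOR of data positions = 1⊕0⊕1⊕1⊕0⊕1⊕0⊕0⊕1⊕1⊕0⊕0⊕0⊕0⊕0 = 0
p16 (pos 16,17,18,19,20,21,22,23,24,25,26,27,28,29,30,31): XOR of data positions = 1⊕0⊕0⊕1⊕1⊕1⊕0⊕0⊕1⊕1⊕0⊕0⊕0⊕0⊕0 = 0
Codeword: 1000111010110100100111001100000

1000111010110100100111001100000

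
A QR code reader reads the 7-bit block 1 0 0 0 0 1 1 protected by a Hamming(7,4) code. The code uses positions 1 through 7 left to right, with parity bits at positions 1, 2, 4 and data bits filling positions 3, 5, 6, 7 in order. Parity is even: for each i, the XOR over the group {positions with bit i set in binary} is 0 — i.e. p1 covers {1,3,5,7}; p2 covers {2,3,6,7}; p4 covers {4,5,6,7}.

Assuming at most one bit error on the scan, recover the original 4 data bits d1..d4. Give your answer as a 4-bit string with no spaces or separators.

s1 (pos 1,3,5,7): 1⊕0⊕0⊕1 = 0
s2 (pos 2,3,6,7): 0⊕0⊕1⊕1 = 0
s4 (pos 4,5,6,7): 0⊕0⊕1⊕1 = 0
Syndrome s4…s1 = 000 → no error.
Read data bits from positions 3,5,6,7: 0011

0011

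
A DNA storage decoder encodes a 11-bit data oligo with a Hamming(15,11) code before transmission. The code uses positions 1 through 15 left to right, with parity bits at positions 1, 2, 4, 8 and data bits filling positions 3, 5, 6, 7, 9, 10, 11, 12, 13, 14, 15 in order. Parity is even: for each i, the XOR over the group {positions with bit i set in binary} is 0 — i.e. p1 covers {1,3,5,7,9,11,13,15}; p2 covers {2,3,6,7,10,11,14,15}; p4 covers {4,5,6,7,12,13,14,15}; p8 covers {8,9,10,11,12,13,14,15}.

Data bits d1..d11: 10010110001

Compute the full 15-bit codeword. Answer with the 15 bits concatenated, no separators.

Place data at non-parity positions: p1 p2 1 p4 0 0 1 p8 0 1 1 0 0 0 1
p1 (pos 1,3,5,7,9,11,13,15): XOR of data positions = 1⊕0⊕1⊕0⊕1⊕0⊕1 = 0
p2 (pos 2,3,6,7,10,11,14,15): XOR of data positions = 1⊕0⊕1⊕1⊕1⊕0⊕1 = 1
p4 (pos 4,5,6,7,12,13,14,15): XOR of data positions = 0⊕0⊕1⊕0⊕0⊕0⊕1 = 0
p8 (pos 8,9,10,11,12,13,14,15): XOR of data positions = 0⊕1⊕1⊕0⊕0⊕0⊕1 = 1
Codeword: 011000110110001

011000110110001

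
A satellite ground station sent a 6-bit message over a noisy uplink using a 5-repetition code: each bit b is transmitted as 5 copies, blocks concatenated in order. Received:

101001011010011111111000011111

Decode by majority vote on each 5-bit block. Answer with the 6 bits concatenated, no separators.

011101

Block 1 (10100): 2 ones → 0
Block 2 (10110): 3 ones → 1
Block 3 (10011): 3 ones → 1
Block 4 (11111): 5 ones → 1
Block 5 (10000): 1 one → 0
Block 6 (11111): 5 ones → 1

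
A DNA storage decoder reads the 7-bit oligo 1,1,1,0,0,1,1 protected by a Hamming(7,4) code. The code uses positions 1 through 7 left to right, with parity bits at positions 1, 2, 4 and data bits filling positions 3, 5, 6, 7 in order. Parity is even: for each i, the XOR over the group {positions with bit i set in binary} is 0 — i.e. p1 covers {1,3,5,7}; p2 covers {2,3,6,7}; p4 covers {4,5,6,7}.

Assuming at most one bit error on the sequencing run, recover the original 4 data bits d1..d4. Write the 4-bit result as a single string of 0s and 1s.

s1 (pos 1,3,5,7): 1⊕1⊕0⊕1 = 1
s2 (pos 2,3,6,7): 1⊕1⊕1⊕1 = 0
s4 (pos 4,5,6,7): 0⊕0⊕1⊕1 = 0
Syndrome s4…s1 = 001 → error at position 1.
Flip position 1: 1110011 → 0110011
Read data bits from positions 3,5,6,7: 1011

1011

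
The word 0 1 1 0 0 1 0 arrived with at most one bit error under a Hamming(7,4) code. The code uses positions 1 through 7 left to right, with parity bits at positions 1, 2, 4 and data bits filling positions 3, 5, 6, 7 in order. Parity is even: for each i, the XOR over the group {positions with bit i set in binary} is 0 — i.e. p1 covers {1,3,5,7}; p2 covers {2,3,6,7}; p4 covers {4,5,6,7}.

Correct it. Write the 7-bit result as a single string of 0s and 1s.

0110011

s1 (pos 1,3,5,7): 0⊕1⊕0⊕0 = 1
s2 (pos 2,3,6,7): 1⊕1⊕1⊕0 = 1
s4 (pos 4,5,6,7): 0⊕0⊕1⊕0 = 1
Syndrome s4…s1 = 111 → error at position 7.
Flip position 7: 0110010 → 0110011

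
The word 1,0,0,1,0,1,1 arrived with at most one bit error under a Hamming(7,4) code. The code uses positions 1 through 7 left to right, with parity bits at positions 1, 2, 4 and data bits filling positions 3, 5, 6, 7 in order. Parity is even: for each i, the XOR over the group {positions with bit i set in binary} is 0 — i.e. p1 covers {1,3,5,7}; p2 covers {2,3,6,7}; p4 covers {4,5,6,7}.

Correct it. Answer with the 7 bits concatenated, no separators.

1000011

s1 (pos 1,3,5,7): 1⊕0⊕0⊕1 = 0
s2 (pos 2,3,6,7): 0⊕0⊕1⊕1 = 0
s4 (pos 4,5,6,7): 1⊕0⊕1⊕1 = 1
Syndrome s4…s1 = 100 → error at position 4.
Flip position 4: 1001011 → 1000011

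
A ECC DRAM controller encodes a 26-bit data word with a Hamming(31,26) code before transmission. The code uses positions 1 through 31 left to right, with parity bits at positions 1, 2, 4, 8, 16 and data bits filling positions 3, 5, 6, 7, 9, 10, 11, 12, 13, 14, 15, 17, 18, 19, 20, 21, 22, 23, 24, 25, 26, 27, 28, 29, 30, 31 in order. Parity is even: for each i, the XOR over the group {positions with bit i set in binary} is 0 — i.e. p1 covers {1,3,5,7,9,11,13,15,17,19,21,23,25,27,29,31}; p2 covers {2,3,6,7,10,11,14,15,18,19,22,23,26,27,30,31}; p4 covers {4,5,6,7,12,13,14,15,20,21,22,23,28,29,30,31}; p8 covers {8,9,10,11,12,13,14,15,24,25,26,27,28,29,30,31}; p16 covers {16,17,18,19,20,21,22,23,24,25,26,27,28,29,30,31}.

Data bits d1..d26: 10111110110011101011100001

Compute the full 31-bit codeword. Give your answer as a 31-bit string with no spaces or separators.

Place data at non-parity positions: p1 p2 1 p4 0 1 1 p8 1 1 1 0 1 1 0 p16 0 1 1 1 0 1 0 1 1 1 0 0 0 0 1
p1 (pos 1,3,5,7,9,11,13,15,17,19,21,23,25,27,29,31): XOR of data positions = 1⊕0⊕1⊕1⊕1⊕1⊕0⊕0⊕1⊕0⊕0⊕1⊕0⊕0⊕1 = 0
p2 (pos 2,3,6,7,10,11,14,15,18,19,22,23,26,27,30,31): XOR of data positions = 1⊕1⊕1⊕1⊕1⊕1⊕0⊕1⊕1⊕1⊕0⊕1⊕0⊕0⊕1 = 1
p4 (pos 4,5,6,7,12,13,14,15,20,21,22,23,28,29,30,31): XOR of data positions = 0⊕1⊕1⊕0⊕1⊕1⊕0⊕1⊕0⊕1⊕0⊕0⊕0⊕0⊕1 = 1
p8 (pos 8,9,10,11,12,13,14,15,24,25,26,27,28,29,30,31): XOR of data positions = 1⊕1⊕1⊕0⊕1⊕1⊕0⊕1⊕1⊕1⊕0⊕0⊕0⊕0⊕1 = 1
p16 (pos 16,17,18,19,20,21,22,23,24,25,26,27,28,29,30,31): XOR of data positions = 0⊕1⊕1⊕1⊕0⊕1⊕0⊕1⊕1⊕1⊕0⊕0⊕0⊕0⊕1 = 0
Codeword: 0111011111101100011101011100001

0111011111101100011101011100001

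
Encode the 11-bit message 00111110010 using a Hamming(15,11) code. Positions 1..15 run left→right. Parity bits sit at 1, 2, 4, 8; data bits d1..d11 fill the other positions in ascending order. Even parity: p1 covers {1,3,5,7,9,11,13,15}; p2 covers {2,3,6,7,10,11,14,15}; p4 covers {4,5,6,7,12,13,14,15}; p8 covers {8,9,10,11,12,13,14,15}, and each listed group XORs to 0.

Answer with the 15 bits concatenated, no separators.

Place data at non-parity positions: p1 p2 0 p4 0 1 1 p8 1 1 1 0 0 1 0
p1 (pos 1,3,5,7,9,11,13,15): XOR of data positions = 0⊕0⊕1⊕1⊕1⊕0⊕0 = 1
p2 (pos 2,3,6,7,10,11,14,15): XOR of data positions = 0⊕1⊕1⊕1⊕1⊕1⊕0 = 1
p4 (pos 4,5,6,7,12,13,14,15): XOR of data positions = 0⊕1⊕1⊕0⊕0⊕1⊕0 = 1
p8 (pos 8,9,10,11,12,13,14,15): XOR of data positions = 1⊕1⊕1⊕0⊕0⊕1⊕0 = 0
Codeword: 110101101110010

110101101110010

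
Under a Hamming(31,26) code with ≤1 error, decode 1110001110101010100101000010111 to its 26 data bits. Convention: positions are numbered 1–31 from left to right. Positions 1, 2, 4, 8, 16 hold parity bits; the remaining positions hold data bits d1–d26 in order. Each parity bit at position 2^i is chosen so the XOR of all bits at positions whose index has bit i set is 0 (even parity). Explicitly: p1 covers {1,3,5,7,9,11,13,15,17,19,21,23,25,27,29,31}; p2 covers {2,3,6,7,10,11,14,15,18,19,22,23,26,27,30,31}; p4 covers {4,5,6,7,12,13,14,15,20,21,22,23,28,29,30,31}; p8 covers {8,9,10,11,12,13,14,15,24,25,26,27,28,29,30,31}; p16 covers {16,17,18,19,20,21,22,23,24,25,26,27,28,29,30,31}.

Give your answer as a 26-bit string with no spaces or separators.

10011010101100101000000111

s1 (pos 1,3,5,7,9,11,13,15,17,19,21,23,25,27,29,31): 1⊕1⊕0⊕1⊕1⊕1⊕1⊕1⊕1⊕0⊕0⊕0⊕0⊕1⊕1⊕1 = 1
s2 (pos 2,3,6,7,10,11,14,15,18,19,22,23,26,27,30,31): 1⊕1⊕0⊕1⊕0⊕1⊕0⊕1⊕0⊕0⊕1⊕0⊕0⊕1⊕1⊕1 = 1
s4 (pos 4,5,6,7,12,13,14,15,20,21,22,23,28,29,30,31): 0⊕0⊕0⊕1⊕0⊕1⊕0⊕1⊕1⊕0⊕1⊕0⊕0⊕1⊕1⊕1 = 0
s8 (pos 8,9,10,11,12,13,14,15,24,25,26,27,28,29,30,31): 1⊕1⊕0⊕1⊕0⊕1⊕0⊕1⊕0⊕0⊕0⊕1⊕0⊕1⊕1⊕1 = 1
s16 (pos 16,17,18,19,20,21,22,23,24,25,26,27,28,29,30,31): 0⊕1⊕0⊕0⊕1⊕0⊕1⊕0⊕0⊕0⊕0⊕1⊕0⊕1⊕1⊕1 = 1
Syndrome s16…s1 = 11011 → error at position 27.
Flip position 27: 1110001110101010100101000010111 → 1110001110101010100101000000111
Read data bits from positions 3,5,6,7,9,10,11,12,13,14,15,17,18,19,20,21,22,23,24,25,26,27,28,29,30,31: 10011010101100101000000111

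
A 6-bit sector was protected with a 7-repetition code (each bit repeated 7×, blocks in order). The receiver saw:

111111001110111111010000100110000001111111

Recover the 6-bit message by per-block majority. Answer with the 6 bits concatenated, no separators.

111001

Block 1 (1111110): 6 ones → 1
Block 2 (0111011): 5 ones → 1
Block 3 (1111010): 5 ones → 1
Block 4 (0001001): 2 ones → 0
Block 5 (1000000): 1 one → 0
Block 6 (1111111): 7 ones → 1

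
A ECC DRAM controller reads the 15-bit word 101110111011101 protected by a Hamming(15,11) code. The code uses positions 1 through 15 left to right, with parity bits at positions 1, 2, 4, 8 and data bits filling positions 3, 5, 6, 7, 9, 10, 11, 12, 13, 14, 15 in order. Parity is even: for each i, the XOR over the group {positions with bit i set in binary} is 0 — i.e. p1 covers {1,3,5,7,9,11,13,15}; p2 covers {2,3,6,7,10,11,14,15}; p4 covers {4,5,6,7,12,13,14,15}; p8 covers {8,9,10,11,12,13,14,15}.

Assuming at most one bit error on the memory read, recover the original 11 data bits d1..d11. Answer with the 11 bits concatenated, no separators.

s1 (pos 1,3,5,7,9,11,13,15): 1⊕1⊕1⊕1⊕1⊕1⊕1⊕1 = 0
s2 (pos 2,3,6,7,10,11,14,15): 0⊕1⊕0⊕1⊕0⊕1⊕0⊕1 = 0
s4 (pos 4,5,6,7,12,13,14,15): 1⊕1⊕0⊕1⊕1⊕1⊕0⊕1 = 0
s8 (pos 8,9,10,11,12,13,14,15): 1⊕1⊕0⊕1⊕1⊕1⊕0⊕1 = 0
Syndrome s8…s1 = 0000 → no error.
Read data bits from positions 3,5,6,7,9,10,11,12,13,14,15: 11011011101

11011011101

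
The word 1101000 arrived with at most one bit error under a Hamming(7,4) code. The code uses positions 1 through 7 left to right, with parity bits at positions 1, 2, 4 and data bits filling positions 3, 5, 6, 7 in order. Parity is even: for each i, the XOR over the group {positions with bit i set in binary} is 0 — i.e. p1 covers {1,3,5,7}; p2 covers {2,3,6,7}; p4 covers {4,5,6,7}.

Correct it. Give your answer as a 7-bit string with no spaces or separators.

1101001

s1 (pos 1,3,5,7): 1⊕0⊕0⊕0 = 1
s2 (pos 2,3,6,7): 1⊕0⊕0⊕0 = 1
s4 (pos 4,5,6,7): 1⊕0⊕0⊕0 = 1
Syndrome s4…s1 = 111 → error at position 7.
Flip position 7: 1101000 → 1101001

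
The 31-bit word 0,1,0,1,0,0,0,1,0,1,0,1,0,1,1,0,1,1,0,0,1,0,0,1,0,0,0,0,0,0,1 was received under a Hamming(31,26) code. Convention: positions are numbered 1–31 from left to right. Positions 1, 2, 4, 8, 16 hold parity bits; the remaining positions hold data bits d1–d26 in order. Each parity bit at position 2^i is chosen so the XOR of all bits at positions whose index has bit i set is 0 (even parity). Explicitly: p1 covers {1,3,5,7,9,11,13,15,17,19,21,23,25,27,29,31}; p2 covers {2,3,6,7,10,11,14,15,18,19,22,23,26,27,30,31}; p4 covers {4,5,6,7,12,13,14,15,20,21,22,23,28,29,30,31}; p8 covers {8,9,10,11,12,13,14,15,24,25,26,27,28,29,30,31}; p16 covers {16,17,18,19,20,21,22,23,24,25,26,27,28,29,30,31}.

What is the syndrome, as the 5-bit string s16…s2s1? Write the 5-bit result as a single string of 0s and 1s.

11000

s1 (pos 1,3,5,7,9,11,13,15,17,19,21,23,25,27,29,31): 0⊕0⊕0⊕0⊕0⊕0⊕0⊕1⊕1⊕0⊕1⊕0⊕0⊕0⊕0⊕1 = 0
s2 (pos 2,3,6,7,10,11,14,15,18,19,22,23,26,27,30,31): 1⊕0⊕0⊕0⊕1⊕0⊕1⊕1⊕1⊕0⊕0⊕0⊕0⊕0⊕0⊕1 = 0
s4 (pos 4,5,6,7,12,13,14,15,20,21,22,23,28,29,30,31): 1⊕0⊕0⊕0⊕1⊕0⊕1⊕1⊕0⊕1⊕0⊕0⊕0⊕0⊕0⊕1 = 0
s8 (pos 8,9,10,11,12,13,14,15,24,25,26,27,28,29,30,31): 1⊕0⊕1⊕0⊕1⊕0⊕1⊕1⊕1⊕0⊕0⊕0⊕0⊕0⊕0⊕1 = 1
s16 (pos 16,17,18,19,20,21,22,23,24,25,26,27,28,29,30,31): 0⊕1⊕1⊕0⊕0⊕1⊕0⊕0⊕1⊕0⊕0⊕0⊕0⊕0⊕0⊕1 = 1
Syndrome s16…s1 = 11000 → error at position 24.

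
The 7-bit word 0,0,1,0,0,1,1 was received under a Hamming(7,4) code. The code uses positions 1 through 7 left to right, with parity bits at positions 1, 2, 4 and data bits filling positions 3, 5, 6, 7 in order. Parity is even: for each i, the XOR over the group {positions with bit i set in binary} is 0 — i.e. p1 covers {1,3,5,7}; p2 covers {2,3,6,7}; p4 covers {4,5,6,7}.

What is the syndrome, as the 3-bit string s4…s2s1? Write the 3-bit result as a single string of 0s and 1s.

s1 (pos 1,3,5,7): 0⊕1⊕0⊕1 = 0
s2 (pos 2,3,6,7): 0⊕1⊕1⊕1 = 1
s4 (pos 4,5,6,7): 0⊕0⊕1⊕1 = 0
Syndrome s4…s1 = 010 → error at position 2.

010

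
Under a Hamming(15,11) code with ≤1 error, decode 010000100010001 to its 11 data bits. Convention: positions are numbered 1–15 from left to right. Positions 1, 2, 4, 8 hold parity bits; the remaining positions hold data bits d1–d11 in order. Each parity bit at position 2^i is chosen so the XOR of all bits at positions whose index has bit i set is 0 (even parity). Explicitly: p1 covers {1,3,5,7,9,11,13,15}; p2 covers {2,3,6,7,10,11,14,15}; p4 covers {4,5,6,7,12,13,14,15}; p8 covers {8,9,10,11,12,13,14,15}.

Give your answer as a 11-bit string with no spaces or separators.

s1 (pos 1,3,5,7,9,11,13,15): 0⊕0⊕0⊕1⊕0⊕1⊕0⊕1 = 1
s2 (pos 2,3,6,7,10,11,14,15): 1⊕0⊕0⊕1⊕0⊕1⊕0⊕1 = 0
s4 (pos 4,5,6,7,12,13,14,15): 0⊕0⊕0⊕1⊕0⊕0⊕0⊕1 = 0
s8 (pos 8,9,10,11,12,13,14,15): 0⊕0⊕0⊕1⊕0⊕0⊕0⊕1 = 0
Syndrome s8…s1 = 0001 → error at position 1.
Flip position 1: 010000100010001 → 110000100010001
Read data bits from positions 3,5,6,7,9,10,11,12,13,14,15: 00010010001

00010010001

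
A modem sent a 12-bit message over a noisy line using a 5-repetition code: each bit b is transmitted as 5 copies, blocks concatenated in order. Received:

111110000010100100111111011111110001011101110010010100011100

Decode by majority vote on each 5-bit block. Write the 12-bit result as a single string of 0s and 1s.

100111011001

Block 1 (11111): 5 ones → 1
Block 2 (00000): 0 ones → 0
Block 3 (10100): 2 ones → 0
Block 4 (10011): 3 ones → 1
Block 5 (11110): 4 ones → 1
Block 6 (11111): 5 ones → 1
Block 7 (11000): 2 ones → 0
Block 8 (10111): 4 ones → 1
Block 9 (01110): 3 ones → 1
Block 10 (01001): 2 ones → 0
Block 11 (01000): 1 one → 0
Block 12 (11100): 3 ones → 1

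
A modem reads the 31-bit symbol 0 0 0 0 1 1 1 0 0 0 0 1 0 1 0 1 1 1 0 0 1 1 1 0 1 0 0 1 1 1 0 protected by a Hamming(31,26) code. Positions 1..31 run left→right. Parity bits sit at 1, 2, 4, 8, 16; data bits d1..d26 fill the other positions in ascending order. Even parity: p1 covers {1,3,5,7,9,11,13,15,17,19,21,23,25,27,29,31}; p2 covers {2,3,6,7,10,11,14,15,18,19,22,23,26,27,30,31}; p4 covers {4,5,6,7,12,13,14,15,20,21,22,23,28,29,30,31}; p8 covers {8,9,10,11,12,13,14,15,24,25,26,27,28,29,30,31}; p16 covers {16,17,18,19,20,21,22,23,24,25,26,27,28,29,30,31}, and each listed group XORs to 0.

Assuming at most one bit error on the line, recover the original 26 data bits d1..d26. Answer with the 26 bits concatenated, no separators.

s1 (pos 1,3,5,7,9,11,13,15,17,19,21,23,25,27,29,31): 0⊕0⊕1⊕1⊕0⊕0⊕0⊕0⊕1⊕0⊕1⊕1⊕1⊕0⊕1⊕0 = 1
s2 (pos 2,3,6,7,10,11,14,15,18,19,22,23,26,27,30,31): 0⊕0⊕1⊕1⊕0⊕0⊕1⊕0⊕1⊕0⊕1⊕1⊕0⊕0⊕1⊕0 = 1
s4 (pos 4,5,6,7,12,13,14,15,20,21,22,23,28,29,30,31): 0⊕1⊕1⊕1⊕1⊕0⊕1⊕0⊕0⊕1⊕1⊕1⊕1⊕1⊕1⊕0 = 1
s8 (pos 8,9,10,11,12,13,14,15,24,25,26,27,28,29,30,31): 0⊕0⊕0⊕0⊕1⊕0⊕1⊕0⊕0⊕1⊕0⊕0⊕1⊕1⊕1⊕0 = 0
s16 (pos 16,17,18,19,20,21,22,23,24,25,26,27,28,29,30,31): 1⊕1⊕1⊕0⊕0⊕1⊕1⊕1⊕0⊕1⊕0⊕0⊕1⊕1⊕1⊕0 = 0
Syndrome s16…s1 = 00111 → error at position 7.
Flip position 7: 0000111000010101110011101001110 → 0000110000010101110011101001110
Read data bits from positions 3,5,6,7,9,10,11,12,13,14,15,17,18,19,20,21,22,23,24,25,26,27,28,29,30,31: 01100001010110011101001110

01100001010110011101001110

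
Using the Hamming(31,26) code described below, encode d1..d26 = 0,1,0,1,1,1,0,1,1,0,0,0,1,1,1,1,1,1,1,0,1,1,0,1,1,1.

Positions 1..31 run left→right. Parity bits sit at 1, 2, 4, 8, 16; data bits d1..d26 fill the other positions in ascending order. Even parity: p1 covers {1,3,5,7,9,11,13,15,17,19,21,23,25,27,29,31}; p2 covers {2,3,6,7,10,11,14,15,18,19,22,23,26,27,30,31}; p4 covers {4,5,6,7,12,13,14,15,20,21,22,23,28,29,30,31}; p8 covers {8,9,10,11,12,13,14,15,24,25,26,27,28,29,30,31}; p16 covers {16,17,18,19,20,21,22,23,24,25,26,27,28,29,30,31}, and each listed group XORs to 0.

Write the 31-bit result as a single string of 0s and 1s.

Place data at non-parity positions: p1 p2 0 p4 1 0 1 p8 1 1 0 1 1 0 0 p16 0 1 1 1 1 1 1 1 0 1 1 0 1 1 1
p1 (pos 1,3,5,7,9,11,13,15,17,19,21,23,25,27,29,31): XOR of data positions = 0⊕1⊕1⊕1⊕0⊕1⊕0⊕0⊕1⊕1⊕1⊕0⊕1⊕1⊕1 = 0
p2 (pos 2,3,6,7,10,11,14,15,18,19,22,23,26,27,30,31): XOR of data positions = 0⊕0⊕1⊕1⊕0⊕0⊕0⊕1⊕1⊕1⊕1⊕1⊕1⊕1⊕1 = 0
p4 (pos 4,5,6,7,12,13,14,15,20,21,22,23,28,29,30,31): XOR of data positions = 1⊕0⊕1⊕1⊕1⊕0⊕0⊕1⊕1⊕1⊕1⊕0⊕1⊕1⊕1 = 1
p8 (pos 8,9,10,11,12,13,14,15,24,25,26,27,28,29,30,31): XOR of data positions = 1⊕1⊕0⊕1⊕1⊕0⊕0⊕1⊕0⊕1⊕1⊕0⊕1⊕1⊕1 = 0
p16 (pos 16,17,18,19,20,21,22,23,24,25,26,27,28,29,30,31): XOR of data positions = 0⊕1⊕1⊕1⊕1⊕1⊕1⊕1⊕0⊕1⊕1⊕0⊕1⊕1⊕1 = 0
Codeword: 0001101011011000011111110110111

0001101011011000011111110110111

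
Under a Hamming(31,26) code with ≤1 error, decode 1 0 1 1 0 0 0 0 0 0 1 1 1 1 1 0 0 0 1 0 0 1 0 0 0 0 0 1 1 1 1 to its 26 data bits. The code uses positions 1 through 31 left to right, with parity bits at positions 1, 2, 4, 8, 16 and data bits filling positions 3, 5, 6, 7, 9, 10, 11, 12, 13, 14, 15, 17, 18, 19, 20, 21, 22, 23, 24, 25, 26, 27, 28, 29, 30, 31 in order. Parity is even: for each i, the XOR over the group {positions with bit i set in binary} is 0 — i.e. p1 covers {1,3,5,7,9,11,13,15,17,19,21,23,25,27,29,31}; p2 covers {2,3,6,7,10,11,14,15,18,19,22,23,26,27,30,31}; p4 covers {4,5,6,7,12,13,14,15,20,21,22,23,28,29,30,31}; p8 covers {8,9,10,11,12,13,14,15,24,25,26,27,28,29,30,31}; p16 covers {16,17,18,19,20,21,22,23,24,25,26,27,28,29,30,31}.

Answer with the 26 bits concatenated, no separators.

s1 (pos 1,3,5,7,9,11,13,15,17,19,21,23,25,27,29,31): 1⊕1⊕0⊕0⊕0⊕1⊕1⊕1⊕0⊕1⊕0⊕0⊕0⊕0⊕1⊕1 = 0
s2 (pos 2,3,6,7,10,11,14,15,18,19,22,23,26,27,30,31): 0⊕1⊕0⊕0⊕0⊕1⊕1⊕1⊕0⊕1⊕1⊕0⊕0⊕0⊕1⊕1 = 0
s4 (pos 4,5,6,7,12,13,14,15,20,21,22,23,28,29,30,31): 1⊕0⊕0⊕0⊕1⊕1⊕1⊕1⊕0⊕0⊕1⊕0⊕1⊕1⊕1⊕1 = 0
s8 (pos 8,9,10,11,12,13,14,15,24,25,26,27,28,29,30,31): 0⊕0⊕0⊕1⊕1⊕1⊕1⊕1⊕0⊕0⊕0⊕0⊕1⊕1⊕1⊕1 = 1
s16 (pos 16,17,18,19,20,21,22,23,24,25,26,27,28,29,30,31): 0⊕0⊕0⊕1⊕0⊕0⊕1⊕0⊕0⊕0⊕0⊕0⊕1⊕1⊕1⊕1 = 0
Syndrome s16…s1 = 01000 → error at position 8.
Flip position 8: 1011000000111110001001000001111 → 1011000100111110001001000001111
Read data bits from positions 3,5,6,7,9,10,11,12,13,14,15,17,18,19,20,21,22,23,24,25,26,27,28,29,30,31: 10000011111001001000001111

10000011111001001000001111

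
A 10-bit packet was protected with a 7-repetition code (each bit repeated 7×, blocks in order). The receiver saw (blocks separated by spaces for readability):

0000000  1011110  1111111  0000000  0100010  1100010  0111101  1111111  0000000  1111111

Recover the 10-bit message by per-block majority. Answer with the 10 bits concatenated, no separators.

0110001101

Block 1 (0000000): 0 ones → 0
Block 2 (1011110): 5 ones → 1
Block 3 (1111111): 7 ones → 1
Block 4 (0000000): 0 ones → 0
Block 5 (0100010): 2 ones → 0
Block 6 (1100010): 3 ones → 0
Block 7 (0111101): 5 ones → 1
Block 8 (1111111): 7 ones → 1
Block 9 (0000000): 0 ones → 0
Block 10 (1111111): 7 ones → 1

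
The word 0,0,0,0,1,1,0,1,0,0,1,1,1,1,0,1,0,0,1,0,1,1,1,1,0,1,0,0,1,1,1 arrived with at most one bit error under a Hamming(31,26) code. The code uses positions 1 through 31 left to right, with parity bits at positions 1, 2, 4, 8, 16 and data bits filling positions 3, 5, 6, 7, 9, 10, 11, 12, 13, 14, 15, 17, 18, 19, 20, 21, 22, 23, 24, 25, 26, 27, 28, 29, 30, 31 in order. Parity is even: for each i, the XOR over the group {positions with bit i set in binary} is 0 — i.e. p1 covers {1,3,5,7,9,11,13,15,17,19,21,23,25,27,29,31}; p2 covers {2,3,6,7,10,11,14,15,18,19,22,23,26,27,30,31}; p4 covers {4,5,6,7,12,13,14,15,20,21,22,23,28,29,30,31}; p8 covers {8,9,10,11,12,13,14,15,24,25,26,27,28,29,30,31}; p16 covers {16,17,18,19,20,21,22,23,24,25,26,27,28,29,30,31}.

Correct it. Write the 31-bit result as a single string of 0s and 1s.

0000100100111101001011110100111

s1 (pos 1,3,5,7,9,11,13,15,17,19,21,23,25,27,29,31): 0⊕0⊕1⊕0⊕0⊕1⊕1⊕0⊕0⊕1⊕1⊕1⊕0⊕0⊕1⊕1 = 0
s2 (pos 2,3,6,7,10,11,14,15,18,19,22,23,26,27,30,31): 0⊕0⊕1⊕0⊕0⊕1⊕1⊕0⊕0⊕1⊕1⊕1⊕1⊕0⊕1⊕1 = 1
s4 (pos 4,5,6,7,12,13,14,15,20,21,22,23,28,29,30,31): 0⊕1⊕1⊕0⊕1⊕1⊕1⊕0⊕0⊕1⊕1⊕1⊕0⊕1⊕1⊕1 = 1
s8 (pos 8,9,10,11,12,13,14,15,24,25,26,27,28,29,30,31): 1⊕0⊕0⊕1⊕1⊕1⊕1⊕0⊕1⊕0⊕1⊕0⊕0⊕1⊕1⊕1 = 0
s16 (pos 16,17,18,19,20,21,22,23,24,25,26,27,28,29,30,31): 1⊕0⊕0⊕1⊕0⊕1⊕1⊕1⊕1⊕0⊕1⊕0⊕0⊕1⊕1⊕1 = 0
Syndrome s16…s1 = 00110 → error at position 6.
Flip position 6: 0000110100111101001011110100111 → 0000100100111101001011110100111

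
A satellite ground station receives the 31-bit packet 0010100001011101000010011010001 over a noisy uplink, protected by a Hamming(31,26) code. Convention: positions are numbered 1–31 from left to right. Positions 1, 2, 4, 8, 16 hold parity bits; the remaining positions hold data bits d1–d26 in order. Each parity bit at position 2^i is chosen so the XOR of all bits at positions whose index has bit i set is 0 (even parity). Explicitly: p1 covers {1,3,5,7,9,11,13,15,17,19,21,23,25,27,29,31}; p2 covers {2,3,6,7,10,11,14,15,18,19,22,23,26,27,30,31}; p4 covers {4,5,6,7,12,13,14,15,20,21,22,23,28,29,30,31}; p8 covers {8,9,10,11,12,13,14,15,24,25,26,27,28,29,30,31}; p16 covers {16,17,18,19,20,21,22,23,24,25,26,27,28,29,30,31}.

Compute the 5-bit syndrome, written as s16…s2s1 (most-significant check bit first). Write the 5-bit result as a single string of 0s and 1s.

s1 (pos 1,3,5,7,9,11,13,15,17,19,21,23,25,27,29,31): 0⊕1⊕1⊕0⊕0⊕0⊕1⊕0⊕0⊕0⊕1⊕0⊕1⊕1⊕0⊕1 = 1
s2 (pos 2,3,6,7,10,11,14,15,18,19,22,23,26,27,30,31): 0⊕1⊕0⊕0⊕1⊕0⊕1⊕0⊕0⊕0⊕0⊕0⊕0⊕1⊕0⊕1 = 1
s4 (pos 4,5,6,7,12,13,14,15,20,21,22,23,28,29,30,31): 0⊕1⊕0⊕0⊕1⊕1⊕1⊕0⊕0⊕1⊕0⊕0⊕0⊕0⊕0⊕1 = 0
s8 (pos 8,9,10,11,12,13,14,15,24,25,26,27,28,29,30,31): 0⊕0⊕1⊕0⊕1⊕1⊕1⊕0⊕1⊕1⊕0⊕1⊕0⊕0⊕0⊕1 = 0
s16 (pos 16,17,18,19,20,21,22,23,24,25,26,27,28,29,30,31): 1⊕0⊕0⊕0⊕0⊕1⊕0⊕0⊕1⊕1⊕0⊕1⊕0⊕0⊕0⊕1 = 0
Syndrome s16…s1 = 00011 → error at position 3.

00011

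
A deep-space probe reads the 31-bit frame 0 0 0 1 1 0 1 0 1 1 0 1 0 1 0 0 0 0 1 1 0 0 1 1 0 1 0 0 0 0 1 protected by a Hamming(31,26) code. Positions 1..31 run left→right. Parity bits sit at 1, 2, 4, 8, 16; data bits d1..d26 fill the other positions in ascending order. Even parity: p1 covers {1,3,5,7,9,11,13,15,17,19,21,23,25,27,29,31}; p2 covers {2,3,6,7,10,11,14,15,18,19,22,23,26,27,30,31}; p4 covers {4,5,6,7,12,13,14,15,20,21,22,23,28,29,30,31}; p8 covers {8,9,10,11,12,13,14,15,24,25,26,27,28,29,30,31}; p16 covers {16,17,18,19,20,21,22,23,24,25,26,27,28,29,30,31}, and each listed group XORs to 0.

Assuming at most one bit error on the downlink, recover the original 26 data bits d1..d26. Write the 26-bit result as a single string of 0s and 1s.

s1 (pos 1,3,5,7,9,11,13,15,17,19,21,23,25,27,29,31): 0⊕0⊕1⊕1⊕1⊕0⊕0⊕0⊕0⊕1⊕0⊕1⊕0⊕0⊕0⊕1 = 0
s2 (pos 2,3,6,7,10,11,14,15,18,19,22,23,26,27,30,31): 0⊕0⊕0⊕1⊕1⊕0⊕1⊕0⊕0⊕1⊕0⊕1⊕1⊕0⊕0⊕1 = 1
s4 (pos 4,5,6,7,12,13,14,15,20,21,22,23,28,29,30,31): 1⊕1⊕0⊕1⊕1⊕0⊕1⊕0⊕1⊕0⊕0⊕1⊕0⊕0⊕0⊕1 = 0
s8 (pos 8,9,10,11,12,13,14,15,24,25,26,27,28,29,30,31): 0⊕1⊕1⊕0⊕1⊕0⊕1⊕0⊕1⊕0⊕1⊕0⊕0⊕0⊕0⊕1 = 1
s16 (pos 16,17,18,19,20,21,22,23,24,25,26,27,28,29,30,31): 0⊕0⊕0⊕1⊕1⊕0⊕0⊕1⊕1⊕0⊕1⊕0⊕0⊕0⊕0⊕1 = 0
Syndrome s16…s1 = 01010 → error at position 10.
Flip position 10: 0001101011010100001100110100001 → 0001101010010100001100110100001
Read data bits from positions 3,5,6,7,9,10,11,12,13,14,15,17,18,19,20,21,22,23,24,25,26,27,28,29,30,31: 01011001010001100110100001

01011001010001100110100001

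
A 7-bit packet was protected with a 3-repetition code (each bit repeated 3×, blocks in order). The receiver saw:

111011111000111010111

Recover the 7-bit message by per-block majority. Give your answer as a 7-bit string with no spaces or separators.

Block 1 (111): 3 ones → 1
Block 2 (011): 2 ones → 1
Block 3 (111): 3 ones → 1
Block 4 (000): 0 ones → 0
Block 5 (111): 3 ones → 1
Block 6 (010): 1 one → 0
Block 7 (111): 3 ones → 1

1110101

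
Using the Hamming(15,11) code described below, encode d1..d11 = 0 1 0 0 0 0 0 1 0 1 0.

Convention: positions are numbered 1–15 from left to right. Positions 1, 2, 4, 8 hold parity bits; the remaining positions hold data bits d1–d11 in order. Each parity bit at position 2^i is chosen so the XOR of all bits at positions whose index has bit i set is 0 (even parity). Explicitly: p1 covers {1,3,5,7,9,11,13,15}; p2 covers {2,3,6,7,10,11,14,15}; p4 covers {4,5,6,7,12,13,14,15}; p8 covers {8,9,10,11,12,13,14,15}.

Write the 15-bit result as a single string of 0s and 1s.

110110000001010

Place data at non-parity positions: p1 p2 0 p4 1 0 0 p8 0 0 0 1 0 1 0
p1 (pos 1,3,5,7,9,11,13,15): XOR of data positions = 0⊕1⊕0⊕0⊕0⊕0⊕0 = 1
p2 (pos 2,3,6,7,10,11,14,15): XOR of data positions = 0⊕0⊕0⊕0⊕0⊕1⊕0 = 1
p4 (pos 4,5,6,7,12,13,14,15): XOR of data positions = 1⊕0⊕0⊕1⊕0⊕1⊕0 = 1
p8 (pos 8,9,10,11,12,13,14,15): XOR of data positions = 0⊕0⊕0⊕1⊕0⊕1⊕0 = 0
Codeword: 110110000001010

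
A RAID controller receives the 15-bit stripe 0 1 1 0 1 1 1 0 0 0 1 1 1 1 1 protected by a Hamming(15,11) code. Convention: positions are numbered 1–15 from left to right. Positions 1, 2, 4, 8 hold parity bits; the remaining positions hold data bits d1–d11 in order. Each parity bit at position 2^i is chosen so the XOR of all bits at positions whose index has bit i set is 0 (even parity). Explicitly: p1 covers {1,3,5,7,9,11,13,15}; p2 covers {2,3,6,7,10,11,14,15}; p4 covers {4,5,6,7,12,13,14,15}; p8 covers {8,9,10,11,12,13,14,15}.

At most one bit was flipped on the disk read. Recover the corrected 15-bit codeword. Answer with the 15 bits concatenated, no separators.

011011100011101

s1 (pos 1,3,5,7,9,11,13,15): 0⊕1⊕1⊕1⊕0⊕1⊕1⊕1 = 0
s2 (pos 2,3,6,7,10,11,14,15): 1⊕1⊕1⊕1⊕0⊕1⊕1⊕1 = 1
s4 (pos 4,5,6,7,12,13,14,15): 0⊕1⊕1⊕1⊕1⊕1⊕1⊕1 = 1
s8 (pos 8,9,10,11,12,13,14,15): 0⊕0⊕0⊕1⊕1⊕1⊕1⊕1 = 1
Syndrome s8…s1 = 1110 → error at position 14.
Flip position 14: 011011100011111 → 011011100011101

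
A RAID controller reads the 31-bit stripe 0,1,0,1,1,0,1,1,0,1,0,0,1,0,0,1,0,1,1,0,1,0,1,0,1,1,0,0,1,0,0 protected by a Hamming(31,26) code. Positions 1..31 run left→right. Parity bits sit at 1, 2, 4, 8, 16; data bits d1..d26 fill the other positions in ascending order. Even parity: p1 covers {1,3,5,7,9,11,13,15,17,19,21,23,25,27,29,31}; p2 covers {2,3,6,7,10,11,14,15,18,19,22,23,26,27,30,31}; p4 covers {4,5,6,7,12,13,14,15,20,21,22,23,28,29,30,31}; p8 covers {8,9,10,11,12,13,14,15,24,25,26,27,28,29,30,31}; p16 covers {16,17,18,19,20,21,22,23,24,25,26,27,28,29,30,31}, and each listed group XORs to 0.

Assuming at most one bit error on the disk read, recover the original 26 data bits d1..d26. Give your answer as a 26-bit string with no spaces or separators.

01110100100011010101100100

s1 (pos 1,3,5,7,9,11,13,15,17,19,21,23,25,27,29,31): 0⊕0⊕1⊕1⊕0⊕0⊕1⊕0⊕0⊕1⊕1⊕1⊕1⊕0⊕1⊕0 = 0
s2 (pos 2,3,6,7,10,11,14,15,18,19,22,23,26,27,30,31): 1⊕0⊕0⊕1⊕1⊕0⊕0⊕0⊕1⊕1⊕0⊕1⊕1⊕0⊕0⊕0 = 1
s4 (pos 4,5,6,7,12,13,14,15,20,21,22,23,28,29,30,31): 1⊕1⊕0⊕1⊕0⊕1⊕0⊕0⊕0⊕1⊕0⊕1⊕0⊕1⊕0⊕0 = 1
s8 (pos 8,9,10,11,12,13,14,15,24,25,26,27,28,29,30,31): 1⊕0⊕1⊕0⊕0⊕1⊕0⊕0⊕0⊕1⊕1⊕0⊕0⊕1⊕0⊕0 = 0
s16 (pos 16,17,18,19,20,21,22,23,24,25,26,27,28,29,30,31): 1⊕0⊕1⊕1⊕0⊕1⊕0⊕1⊕0⊕1⊕1⊕0⊕0⊕1⊕0⊕0 = 0
Syndrome s16…s1 = 00110 → error at position 6.
Flip position 6: 0101101101001001011010101100100 → 0101111101001001011010101100100
Read data bits from positions 3,5,6,7,9,10,11,12,13,14,15,17,18,19,20,21,22,23,24,25,26,27,28,29,30,31: 01110100100011010101100100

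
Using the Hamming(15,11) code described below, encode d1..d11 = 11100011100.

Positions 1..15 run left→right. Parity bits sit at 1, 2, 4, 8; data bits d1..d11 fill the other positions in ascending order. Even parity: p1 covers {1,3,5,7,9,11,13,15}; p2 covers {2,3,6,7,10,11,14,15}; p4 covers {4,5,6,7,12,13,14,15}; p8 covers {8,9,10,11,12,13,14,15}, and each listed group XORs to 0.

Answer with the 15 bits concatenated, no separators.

Place data at non-parity positions: p1 p2 1 p4 1 1 0 p8 0 0 1 1 1 0 0
p1 (pos 1,3,5,7,9,11,13,15): XOR of data positions = 1⊕1⊕0⊕0⊕1⊕1⊕0 = 0
p2 (pos 2,3,6,7,10,11,14,15): XOR of data positions = 1⊕1⊕0⊕0⊕1⊕0⊕0 = 1
p4 (pos 4,5,6,7,12,13,14,15): XOR of data positions = 1⊕1⊕0⊕1⊕1⊕0⊕0 = 0
p8 (pos 8,9,10,11,12,13,14,15): XOR of data positions = 0⊕0⊕1⊕1⊕1⊕0⊕0 = 1
Codeword: 011011010011100

011011010011100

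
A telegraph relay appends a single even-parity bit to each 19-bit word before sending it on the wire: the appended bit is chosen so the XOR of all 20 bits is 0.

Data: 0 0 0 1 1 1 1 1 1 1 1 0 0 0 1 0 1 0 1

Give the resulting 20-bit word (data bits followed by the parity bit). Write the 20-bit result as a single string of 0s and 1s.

XOR of the 19 data bits: 0⊕0⊕0⊕1⊕1⊕1⊕1⊕1⊕1⊕1⊕1⊕0⊕0⊕0⊕1⊕0⊕1⊕0⊕1 = 1
Parity bit = 1 (so all 20 bits XOR to 0).

00011111111000101011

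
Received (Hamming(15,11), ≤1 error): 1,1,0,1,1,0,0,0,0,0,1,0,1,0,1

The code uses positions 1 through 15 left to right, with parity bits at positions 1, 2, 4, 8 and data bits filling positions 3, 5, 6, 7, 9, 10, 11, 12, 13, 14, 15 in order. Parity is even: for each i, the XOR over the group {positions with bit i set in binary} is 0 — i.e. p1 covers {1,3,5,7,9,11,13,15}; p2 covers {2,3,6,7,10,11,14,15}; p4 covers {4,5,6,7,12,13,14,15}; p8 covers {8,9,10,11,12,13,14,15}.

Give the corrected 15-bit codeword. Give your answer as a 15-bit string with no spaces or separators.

110110000000101

s1 (pos 1,3,5,7,9,11,13,15): 1⊕0⊕1⊕0⊕0⊕1⊕1⊕1 = 1
s2 (pos 2,3,6,7,10,11,14,15): 1⊕0⊕0⊕0⊕0⊕1⊕0⊕1 = 1
s4 (pos 4,5,6,7,12,13,14,15): 1⊕1⊕0⊕0⊕0⊕1⊕0⊕1 = 0
s8 (pos 8,9,10,11,12,13,14,15): 0⊕0⊕0⊕1⊕0⊕1⊕0⊕1 = 1
Syndrome s8…s1 = 1011 → error at position 11.
Flip position 11: 110110000010101 → 110110000000101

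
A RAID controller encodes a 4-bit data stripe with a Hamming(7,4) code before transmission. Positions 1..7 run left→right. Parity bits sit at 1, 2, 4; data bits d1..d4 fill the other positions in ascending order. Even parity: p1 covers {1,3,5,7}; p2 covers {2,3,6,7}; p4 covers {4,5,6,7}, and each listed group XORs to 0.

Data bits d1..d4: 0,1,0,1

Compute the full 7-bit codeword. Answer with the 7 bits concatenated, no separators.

0100101

Place data at non-parity positions: p1 p2 0 p4 1 0 1
p1 (pos 1,3,5,7): XOR of data positions = 0⊕1⊕1 = 0
p2 (pos 2,3,6,7): XOR of data positions = 0⊕0⊕1 = 1
p4 (pos 4,5,6,7): XOR of data positions = 1⊕0⊕1 = 0
Codeword: 0100101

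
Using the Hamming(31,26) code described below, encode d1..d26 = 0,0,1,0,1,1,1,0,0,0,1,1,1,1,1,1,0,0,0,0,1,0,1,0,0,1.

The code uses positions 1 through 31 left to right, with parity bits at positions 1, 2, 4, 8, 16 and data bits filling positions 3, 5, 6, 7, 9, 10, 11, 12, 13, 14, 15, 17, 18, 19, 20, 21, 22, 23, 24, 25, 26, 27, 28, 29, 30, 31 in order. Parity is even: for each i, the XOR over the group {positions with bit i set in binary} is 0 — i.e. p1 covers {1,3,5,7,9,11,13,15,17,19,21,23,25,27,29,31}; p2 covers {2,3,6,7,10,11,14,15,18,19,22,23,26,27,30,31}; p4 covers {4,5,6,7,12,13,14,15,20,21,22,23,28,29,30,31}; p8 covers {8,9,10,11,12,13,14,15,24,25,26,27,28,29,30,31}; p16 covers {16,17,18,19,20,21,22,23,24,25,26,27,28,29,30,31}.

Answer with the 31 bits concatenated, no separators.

1000010111100010111110000101001

Place data at non-parity positions: p1 p2 0 p4 0 1 0 p8 1 1 1 0 0 0 1 p16 1 1 1 1 1 0 0 0 0 1 0 1 0 0 1
p1 (pos 1,3,5,7,9,11,13,15,17,19,21,23,25,27,29,31): XOR of data positions = 0⊕0⊕0⊕1⊕1⊕0⊕1⊕1⊕1⊕1⊕0⊕0⊕0⊕0⊕1 = 1
p2 (pos 2,3,6,7,10,11,14,15,18,19,22,23,26,27,30,31): XOR of data positions = 0⊕1⊕0⊕1⊕1⊕0⊕1⊕1⊕1⊕0⊕0⊕1⊕0⊕0⊕1 = 0
p4 (pos 4,5,6,7,12,13,14,15,20,21,22,23,28,29,30,31): XOR of data positions = 0⊕1⊕0⊕0⊕0⊕0⊕1⊕1⊕1⊕0⊕0⊕1⊕0⊕0⊕1 = 0
p8 (pos 8,9,10,11,12,13,14,15,24,25,26,27,28,29,30,31): XOR of data positions = 1⊕1⊕1⊕0⊕0⊕0⊕1⊕0⊕0⊕1⊕0⊕1⊕0⊕0⊕1 = 1
p16 (pos 16,17,18,19,20,21,22,23,24,25,26,27,28,29,30,31): XOR of data positions = 1⊕1⊕1⊕1⊕1⊕0⊕0⊕0⊕0⊕1⊕0⊕1⊕0⊕0⊕1 = 0
Codeword: 1000010111100010111110000101001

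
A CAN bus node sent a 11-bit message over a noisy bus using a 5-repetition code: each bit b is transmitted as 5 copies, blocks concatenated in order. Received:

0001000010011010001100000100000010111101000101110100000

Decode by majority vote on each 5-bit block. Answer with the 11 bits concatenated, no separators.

00100001010

Block 1 (00010): 1 one → 0
Block 2 (00010): 1 one → 0
Block 3 (01101): 3 ones → 1
Block 4 (00011): 2 ones → 0
Block 5 (00000): 0 ones → 0
Block 6 (10000): 1 one → 0
Block 7 (00101): 2 ones → 0
Block 8 (11101): 4 ones → 1
Block 9 (00010): 1 one → 0
Block 10 (11101): 4 ones → 1
Block 11 (00000): 0 ones → 0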